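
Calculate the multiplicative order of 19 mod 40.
Powers of 19 mod 40: 19^1≡19, 19^2≡1. Order = 2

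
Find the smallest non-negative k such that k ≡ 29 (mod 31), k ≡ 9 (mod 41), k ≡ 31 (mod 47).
21698

Using the Chinese Remainder Theorem:
M = product of moduli = 59737
For equation 1: M_1 = 1927, 1927 ≡ 5 (mod 31), inverse of 1927 mod 31 is 25 (check: 5 × 25 = 125 ≡ 1 (mod 31))
For equation 2: M_2 = 1457, 1457 ≡ 22 (mod 41), inverse of 1457 mod 41 is 28 (check: 22 × 28 = 616 ≡ 1 (mod 41))
For equation 3: M_3 = 1271, 1271 ≡ 2 (mod 47), inverse of 1271 mod 47 is 24 (check: 2 × 24 = 48 ≡ 1 (mod 47))
Combine: k ≡ Σ r_i×M_i×(M_i⁻¹ mod m_i) = 29×1927×25 + 9×1457×28 + 31×1271×24 = 1397075 + 367164 + 945624 = 2709863
2709863 mod 59737 = 21698
k ≡ 21698 (mod 59737)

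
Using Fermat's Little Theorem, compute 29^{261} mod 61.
11

By Fermat's Little Theorem, a^(p-1) ≡ 1 (mod p) for prime p and gcd(a, p) = 1
Here p = 61, so 29^60 ≡ 1 (mod 61)
We can reduce the exponent: 261 mod 60 = 21
So 29^261 ≡ 29^21 (mod 61)
Computing: 29^21 mod 61 = 11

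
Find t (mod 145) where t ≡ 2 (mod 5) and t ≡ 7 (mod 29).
M = 5 × 29 = 145. M₁ = 29, y₁ ≡ 4 (mod 5). M₂ = 5, y₂ ≡ 6 (mod 29). t = 2×29×4 + 7×5×6 ≡ 7 (mod 145)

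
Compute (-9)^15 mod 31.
Using repeated squaring. (-9) ≡ 22 (mod 31). 15 = 8 + 4 + 2 + 1 (binary 1111). Repeated squaring mod 31: 22^1 ≡ 22; 22^2 ≡ 22² = 484 ≡ 19; 22^4 ≡ 19² = 361 ≡ 20; 22^8 ≡ 20² = 400 ≡ 28. Multiply: (-9)^15 ≡ 22^8 × 22^4 × 22^2 × 22^1 ≡ 28 × 20 × 19 × 22 (mod 31): 28 × 20 = 560 ≡ 2; 2 × 19 = 38 ≡ 7; 7 × 22 = 154 ≡ 30. So (-9)^15 ≡ 30 (mod 31).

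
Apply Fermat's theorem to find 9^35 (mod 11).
By Fermat: 9^{10} ≡ 1 (mod 11). 35 = 3×10 + 5. So 9^{35} ≡ 9^{5} ≡ 1 (mod 11)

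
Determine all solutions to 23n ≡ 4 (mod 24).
20

Since gcd(23, 24) = 1 divides 4, a solution exists.
Multiply both sides by the inverse of 23 mod 24:
  23^(-1) mod 24 = 23
  x ≡ 23 × 4 ≡ 92 ≡ 20 (mod 24)
Verification: 23 × 20 = 460 = 19 × 24 + 4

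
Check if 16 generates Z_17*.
p - 1 = 16 has prime divisors 2. Check 16^(16/q) mod 17 for each: 16^(16/2) = 16^8 ≡ 1 (mod 17). Since 16^8 ≡ 1 (mod 17), the order of 16 divides 8 (in fact the order is 2) ≠ 16, so it is not a primitive root.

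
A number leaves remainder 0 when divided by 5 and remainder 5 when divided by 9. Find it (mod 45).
M = 5 × 9 = 45. M₁ = 9, y₁ ≡ 4 (mod 5). M₂ = 5, y₂ ≡ 2 (mod 9). k = 0×9×4 + 5×5×2 ≡ 5 (mod 45)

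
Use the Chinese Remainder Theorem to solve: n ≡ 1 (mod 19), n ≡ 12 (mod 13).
77

Using the Chinese Remainder Theorem:
M = product of moduli = 247
For equation 1: M_1 = 13, 13 ≡ 13 (mod 19), inverse of 13 mod 19 is 3 (check: 13 × 3 = 39 ≡ 1 (mod 19))
For equation 2: M_2 = 19, 19 ≡ 6 (mod 13), inverse of 19 mod 13 is 11 (check: 6 × 11 = 66 ≡ 1 (mod 13))
Combine: n ≡ Σ r_i×M_i×(M_i⁻¹ mod m_i) = 1×13×3 + 12×19×11 = 39 + 2508 = 2547
2547 mod 247 = 77
n ≡ 77 (mod 247)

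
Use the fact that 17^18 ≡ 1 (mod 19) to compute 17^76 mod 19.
By Fermat: 17^{18} ≡ 1 (mod 19). 76 = 4×18 + 4. So 17^{76} ≡ 17^{4} ≡ 16 (mod 19)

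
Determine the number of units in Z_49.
42

Prime factorization: 49 = 7^2
Using the formula φ(n) = n × Π(1 - 1/p) for each prime factor p:
φ(49) = 49 × (1 - 1/7)
φ(49) = 42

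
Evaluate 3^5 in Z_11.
5 = 4 + 1 (binary 101). Repeated squaring mod 11: 3^1 ≡ 3; 3^2 ≡ 3² = 9 ≡ 9; 3^4 ≡ 9² = 81 ≡ 4. Multiply: 3^5 = 3^4 × 3^1 ≡ 4 × 3 (mod 11): 4 × 3 = 12 ≡ 1. So 3^5 ≡ 1 (mod 11).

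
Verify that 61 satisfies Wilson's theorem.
(60)! mod 61 = 60. Since this equals -1 (mod 61), Wilson confirms 61 is prime.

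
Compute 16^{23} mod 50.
46

Using successive squaring:
Binary expansion of 23: 10111
Powers of 16 mod 50 (each is the square of the previous):
  16^1 ≡ 16 (mod 50)
  16^2 ≡ 16² = 256 ≡ 6 (mod 50)
  16^4 ≡ 6² = 36 ≡ 36 (mod 50)
  16^8 ≡ 36² = 1296 ≡ 46 (mod 50)
  16^16 ≡ 46² = 2116 ≡ 16 (mod 50)
23 = 16 + 4 + 2 + 1, so 16^23 = 16^16 × 16^4 × 16^2 × 16^1 ≡ 16 × 36 × 6 × 16 (mod 50)
Multiplying step by step:
  16 × 36 = 576 ≡ 26 (mod 50)
  26 × 6 = 156 ≡ 6 (mod 50)
  6 × 16 = 96 ≡ 46 (mod 50)
Result: 16^23 ≡ 46 (mod 50)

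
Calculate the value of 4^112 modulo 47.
Using Fermat: 4^{46} ≡ 1 (mod 47). 112 ≡ 20 (mod 46). So 4^{112} ≡ 4^{20} ≡ 36 (mod 47)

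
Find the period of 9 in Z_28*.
Powers of 9 mod 28: 9^1≡9, 9^2≡25, 9^3≡1. Order = 3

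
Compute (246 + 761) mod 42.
41

(246 + 761) = 1007
1007 mod 42 = 41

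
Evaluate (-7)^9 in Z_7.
(-7) ≡ 0 (mod 7). 9 = 8 + 1 (binary 1001). Repeated squaring mod 7: 0^1 ≡ 0; 0^2 ≡ 0² = 0 ≡ 0; 0^4 ≡ 0² = 0 ≡ 0; 0^8 ≡ 0² = 0 ≡ 0. Multiply: (-7)^9 ≡ 0^8 × 0^1 ≡ 0 × 0 (mod 7): 0 × 0 = 0 ≡ 0. So (-7)^9 ≡ 0 (mod 7).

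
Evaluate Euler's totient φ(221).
192

Prime factorization: 221 = 13 × 17
Using the formula φ(n) = n × Π(1 - 1/p) for each prime factor p:
φ(221) = 221 × (1 - 1/13) × (1 - 1/17)
φ(221) = 192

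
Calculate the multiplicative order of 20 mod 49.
Powers of 20 mod 49: 20^1≡20, 20^2≡8, 20^3≡13, 20^4≡15, 20^5≡6, 20^6≡22, 20^7≡48, 20^8≡29, 20^9≡41, 20^10≡36, 20^11≡34, 20^12≡43, 20^13≡27, 20^14≡1. Order = 14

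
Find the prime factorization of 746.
2 × 373

Divide by primes starting from smallest:
746 ÷ 2 = 373
373 ÷ 373 = 1

746 = 2 × 373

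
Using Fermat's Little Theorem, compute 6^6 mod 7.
By Fermat's Little Theorem, 6^{6} ≡ 1 (mod 7) since 7 is prime and gcd(6, 7) = 1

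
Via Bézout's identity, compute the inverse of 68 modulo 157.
Extended GCD: 68(-30) + 157(13) = 1. So 68^(-1) ≡ 127 ≡ 127 (mod 157). Verify: 68 × 127 = 8636 ≡ 1 (mod 157)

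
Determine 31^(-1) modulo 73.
31^(-1) ≡ 33 (mod 73). Verification: 31 × 33 = 1023 ≡ 1 (mod 73)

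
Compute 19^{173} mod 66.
61

Using successive squaring:
Binary expansion of 173: 10101101
Powers of 19 mod 66 (each is the square of the previous):
  19^1 ≡ 19 (mod 66)
  19^2 ≡ 19² = 361 ≡ 31 (mod 66)
  19^4 ≡ 31² = 961 ≡ 37 (mod 66)
  19^8 ≡ 37² = 1369 ≡ 49 (mod 66)
  19^16 ≡ 49² = 2401 ≡ 25 (mod 66)
  19^32 ≡ 25² = 625 ≡ 31 (mod 66)
  19^64 ≡ 31² = 961 ≡ 37 (mod 66)
  19^128 ≡ 37² = 1369 ≡ 49 (mod 66)
173 = 128 + 32 + 8 + 4 + 1, so 19^173 = 19^128 × 19^32 × 19^8 × 19^4 × 19^1 ≡ 49 × 31 × 49 × 37 × 19 (mod 66)
Multiplying step by step:
  49 × 31 = 1519 ≡ 1 (mod 66)
  1 × 49 = 49 ≡ 49 (mod 66)
  49 × 37 = 1813 ≡ 31 (mod 66)
  31 × 19 = 589 ≡ 61 (mod 66)
Result: 19^173 ≡ 61 (mod 66)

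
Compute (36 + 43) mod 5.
4

(36 + 43) = 79
79 mod 5 = 4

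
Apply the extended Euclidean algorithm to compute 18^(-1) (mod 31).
Extended GCD: 18(-12) + 31(7) = 1. So 18^(-1) ≡ 19 ≡ 19 (mod 31). Verify: 18 × 19 = 342 ≡ 1 (mod 31)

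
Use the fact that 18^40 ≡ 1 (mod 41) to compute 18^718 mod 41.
By Fermat: 18^{40} ≡ 1 (mod 41). 718 ≡ 38 (mod 40). So 18^{718} ≡ 18^{38} ≡ 10 (mod 41)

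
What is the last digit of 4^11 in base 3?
Using Fermat: 4^{2} ≡ 1 (mod 3). 11 ≡ 1 (mod 2). So 4^{11} ≡ 4^{1} ≡ 1 (mod 3)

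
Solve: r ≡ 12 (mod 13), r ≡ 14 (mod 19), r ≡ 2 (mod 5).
M = 13 × 19 × 5 = 1235. M₁ = 95, y₁ ≡ 10 (mod 13). M₂ = 65, y₂ ≡ 12 (mod 19). M₃ = 247, y₃ ≡ 3 (mod 5). r = 12×95×10 + 14×65×12 + 2×247×3 ≡ 337 (mod 1235)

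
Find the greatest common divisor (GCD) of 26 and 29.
1

Using the Euclidean algorithm:
26 = 0 × 29 + 26
29 = 1 × 26 + 3
26 = 8 × 3 + 2
3 = 1 × 2 + 1
2 = 2 × 1 + 0

GCD(26, 29) = 1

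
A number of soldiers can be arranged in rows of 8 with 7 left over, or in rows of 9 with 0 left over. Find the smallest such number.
M = 8 × 9 = 72. M₁ = 9, y₁ ≡ 1 (mod 8). M₂ = 8, y₂ ≡ 8 (mod 9). t = 7×9×1 + 0×8×8 ≡ 63 (mod 72). The smallest positive such number is 63.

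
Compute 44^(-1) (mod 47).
31

Using Extended Euclidean Algorithm:
gcd(44, 47) = 1
Bezout coefficients: 44 × -16 + 47 × 15 = 1
So 44 × -16 ≡ 1 (mod 47)
The inverse is -16 mod 47 = 31
Verification: 44 × 31 = 1364 = 29 × 47 + 1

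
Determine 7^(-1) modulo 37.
7^(-1) ≡ 16 (mod 37). Verification: 7 × 16 = 112 ≡ 1 (mod 37)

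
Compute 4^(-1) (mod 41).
4^(-1) ≡ 31 (mod 41). Verification: 4 × 31 = 124 ≡ 1 (mod 41)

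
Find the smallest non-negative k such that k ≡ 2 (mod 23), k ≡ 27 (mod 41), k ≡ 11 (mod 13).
232

Using the Chinese Remainder Theorem:
M = product of moduli = 12259
For equation 1: M_1 = 533, 533 ≡ 4 (mod 23), inverse of 533 mod 23 is 6 (check: 4 × 6 = 24 ≡ 1 (mod 23))
For equation 2: M_2 = 299, 299 ≡ 12 (mod 41), inverse of 299 mod 41 is 24 (check: 12 × 24 = 288 ≡ 1 (mod 41))
For equation 3: M_3 = 943, 943 ≡ 7 (mod 13), inverse of 943 mod 13 is 2 (check: 7 × 2 = 14 ≡ 1 (mod 13))
Combine: k ≡ Σ r_i×M_i×(M_i⁻¹ mod m_i) = 2×533×6 + 27×299×24 + 11×943×2 = 6396 + 193752 + 20746 = 220894
220894 mod 12259 = 232
k ≡ 232 (mod 12259)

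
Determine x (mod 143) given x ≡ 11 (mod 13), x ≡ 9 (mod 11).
141

Using the Chinese Remainder Theorem:
M = product of moduli = 143
For equation 1: M_1 = 11, 11 ≡ 11 (mod 13), inverse of 11 mod 13 is 6 (check: 11 × 6 = 66 ≡ 1 (mod 13))
For equation 2: M_2 = 13, 13 ≡ 2 (mod 11), inverse of 13 mod 11 is 6 (check: 2 × 6 = 12 ≡ 1 (mod 11))
Combine: x ≡ Σ r_i×M_i×(M_i⁻¹ mod m_i) = 11×11×6 + 9×13×6 = 726 + 702 = 1428
1428 mod 143 = 141
x ≡ 141 (mod 143)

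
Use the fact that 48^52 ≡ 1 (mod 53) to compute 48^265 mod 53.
By Fermat: 48^{52} ≡ 1 (mod 53). 265 = 5×52 + 5. So 48^{265} ≡ 48^{5} ≡ 2 (mod 53)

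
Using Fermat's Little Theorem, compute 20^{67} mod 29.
7

By Fermat's Little Theorem, a^(p-1) ≡ 1 (mod p) for prime p and gcd(a, p) = 1
Here p = 29, so 20^28 ≡ 1 (mod 29)
We can reduce the exponent: 67 mod 28 = 11
So 20^67 ≡ 20^11 (mod 29)
Computing: 20^11 mod 29 = 7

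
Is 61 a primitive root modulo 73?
No

To verify, check if 61^(72/q) ≢ 1 (mod 73) for each prime divisor q of 72
Divisors of 72 = 72: [1, 2, 3, 4, 6, 8, 9, 12, 18, 24, 36, 72]
  61^(72/2) = 61^36 ≡ 1 (mod 73)
  61^(72/3) = 61^24 ≡ 8 (mod 73)
Conclusion: 61 is not a primitive root modulo 73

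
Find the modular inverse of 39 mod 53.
39^(-1) ≡ 34 (mod 53). Verification: 39 × 34 = 1326 ≡ 1 (mod 53)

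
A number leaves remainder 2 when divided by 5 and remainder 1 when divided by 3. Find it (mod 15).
M = 5 × 3 = 15. M₁ = 3, y₁ ≡ 2 (mod 5). M₂ = 5, y₂ ≡ 2 (mod 3). m = 2×3×2 + 1×5×2 ≡ 7 (mod 15)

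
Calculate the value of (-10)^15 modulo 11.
Using Fermat: (-10)^{10} ≡ 1 (mod 11). 15 ≡ 5 (mod 10). So (-10)^{15} ≡ (-10)^{5} ≡ 1 (mod 11)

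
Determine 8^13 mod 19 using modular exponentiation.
Using repeated squaring. 13 = 8 + 4 + 1 (binary 1101). Repeated squaring mod 19: 8^1 ≡ 8; 8^2 ≡ 8² = 64 ≡ 7; 8^4 ≡ 7² = 49 ≡ 11; 8^8 ≡ 11² = 121 ≡ 7. Multiply: 8^13 = 8^8 × 8^4 × 8^1 ≡ 7 × 11 × 8 (mod 19): 7 × 11 = 77 ≡ 1; 1 × 8 = 8 ≡ 8. So 8^13 ≡ 8 (mod 19).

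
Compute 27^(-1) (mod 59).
35

Using Extended Euclidean Algorithm:
gcd(27, 59) = 1
Bezout coefficients: 27 × -24 + 59 × 11 = 1
So 27 × -24 ≡ 1 (mod 59)
The inverse is -24 mod 59 = 35
Verification: 27 × 35 = 945 = 16 × 59 + 1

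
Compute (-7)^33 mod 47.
Using repeated squaring. (-7) ≡ 40 (mod 47). 33 = 32 + 1 (binary 100001). Repeated squaring mod 47: 40^1 ≡ 40; 40^2 ≡ 40² = 1600 ≡ 2; 40^4 ≡ 2² = 4 ≡ 4; 40^8 ≡ 4² = 16 ≡ 16; 40^16 ≡ 16² = 256 ≡ 21; 40^32 ≡ 21² = 441 ≡ 18. Multiply: (-7)^33 ≡ 40^32 × 40^1 ≡ 18 × 40 (mod 47): 18 × 40 = 720 ≡ 15. So (-7)^33 ≡ 15 (mod 47).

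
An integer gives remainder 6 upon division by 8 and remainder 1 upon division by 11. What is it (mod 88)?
M = 8 × 11 = 88. M₁ = 11, y₁ ≡ 3 (mod 8). M₂ = 8, y₂ ≡ 7 (mod 11). x = 6×11×3 + 1×8×7 ≡ 78 (mod 88). The smallest positive such number is 78.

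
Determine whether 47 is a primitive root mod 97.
p - 1 = 96 has prime divisors 2, 3. Check 47^(96/q) mod 97 for each: 47^(96/2) = 47^48 ≡ 1, 47^(96/3) = 47^32 ≡ 1 (mod 97). Since 47^48 ≡ 1 (mod 97), the order of 47 divides 48 (in fact the order is 8) ≠ 96, so it is not a primitive root.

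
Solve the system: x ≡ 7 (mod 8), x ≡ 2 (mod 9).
M = 8 × 9 = 72. M₁ = 9, y₁ ≡ 1 (mod 8). M₂ = 8, y₂ ≡ 8 (mod 9). x = 7×9×1 + 2×8×8 ≡ 47 (mod 72)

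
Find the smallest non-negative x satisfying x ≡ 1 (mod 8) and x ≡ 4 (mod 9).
M = 8 × 9 = 72. M₁ = 9, y₁ ≡ 1 (mod 8). M₂ = 8, y₂ ≡ 8 (mod 9). x = 1×9×1 + 4×8×8 ≡ 49 (mod 72)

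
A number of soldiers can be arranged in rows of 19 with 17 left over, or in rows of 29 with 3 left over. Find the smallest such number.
M = 19 × 29 = 551. M₁ = 29, y₁ ≡ 2 (mod 19). M₂ = 19, y₂ ≡ 26 (mod 29). t = 17×29×2 + 3×19×26 ≡ 264 (mod 551). The smallest positive such number is 264.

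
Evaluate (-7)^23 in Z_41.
Using repeated squaring. (-7) ≡ 34 (mod 41). 23 = 16 + 4 + 2 + 1 (binary 10111). Repeated squaring mod 41: 34^1 ≡ 34; 34^2 ≡ 34² = 1156 ≡ 8; 34^4 ≡ 8² = 64 ≡ 23; 34^8 ≡ 23² = 529 ≡ 37; 34^16 ≡ 37² = 1369 ≡ 16. Multiply: (-7)^23 ≡ 34^16 × 34^4 × 34^2 × 34^1 ≡ 16 × 23 × 8 × 34 (mod 41): 16 × 23 = 368 ≡ 40; 40 × 8 = 320 ≡ 33; 33 × 34 = 1122 ≡ 15. So (-7)^23 ≡ 15 (mod 41).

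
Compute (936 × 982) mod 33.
3

(936 × 982) = 919152
919152 mod 33 = 3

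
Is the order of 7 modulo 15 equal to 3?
No, the actual order is 4, not 3.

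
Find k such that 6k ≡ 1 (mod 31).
6^(-1) ≡ 26 (mod 31). Verification: 6 × 26 = 156 ≡ 1 (mod 31)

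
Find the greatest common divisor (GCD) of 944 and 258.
2

Using the Euclidean algorithm:
944 = 3 × 258 + 170
258 = 1 × 170 + 88
170 = 1 × 88 + 82
88 = 1 × 82 + 6
82 = 13 × 6 + 4
6 = 1 × 4 + 2
4 = 2 × 2 + 0

GCD(944, 258) = 2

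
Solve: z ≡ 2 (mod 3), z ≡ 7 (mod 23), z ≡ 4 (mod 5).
M = 3 × 23 × 5 = 345. M₁ = 115, y₁ ≡ 1 (mod 3). M₂ = 15, y₂ ≡ 20 (mod 23). M₃ = 69, y₃ ≡ 4 (mod 5). z = 2×115×1 + 7×15×20 + 4×69×4 ≡ 329 (mod 345)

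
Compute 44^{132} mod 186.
70

Using successive squaring:
Binary expansion of 132: 10000100
Powers of 44 mod 186 (each is the square of the previous):
  44^1 ≡ 44 (mod 186)
  44^2 ≡ 44² = 1936 ≡ 76 (mod 186)
  44^4 ≡ 76² = 5776 ≡ 10 (mod 186)
  44^8 ≡ 10² = 100 ≡ 100 (mod 186)
  44^16 ≡ 100² = 10000 ≡ 142 (mod 186)
  44^32 ≡ 142² = 20164 ≡ 76 (mod 186)
  44^64 ≡ 76² = 5776 ≡ 10 (mod 186)
  44^128 ≡ 10² = 100 ≡ 100 (mod 186)
132 = 128 + 4, so 44^132 = 44^128 × 44^4 ≡ 100 × 10 (mod 186)
Multiplying step by step:
  100 × 10 = 1000 ≡ 70 (mod 186)
Result: 44^132 ≡ 70 (mod 186)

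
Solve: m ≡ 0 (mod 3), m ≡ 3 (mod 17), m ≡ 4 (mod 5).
M = 3 × 17 × 5 = 255. M₁ = 85, y₁ ≡ 1 (mod 3). M₂ = 15, y₂ ≡ 8 (mod 17). M₃ = 51, y₃ ≡ 1 (mod 5). m = 0×85×1 + 3×15×8 + 4×51×1 ≡ 54 (mod 255)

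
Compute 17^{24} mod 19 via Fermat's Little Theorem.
7

By Fermat's Little Theorem, a^(p-1) ≡ 1 (mod p) for prime p and gcd(a, p) = 1
Here p = 19, so 17^18 ≡ 1 (mod 19)
We can reduce the exponent: 24 mod 18 = 6
So 17^24 ≡ 17^6 (mod 19)
Computing: 17^6 mod 19 = 7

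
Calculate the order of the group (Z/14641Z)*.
13310

Prime factorization: 14641 = 11^4
Using the formula φ(n) = n × Π(1 - 1/p) for each prime factor p:
φ(14641) = 14641 × (1 - 1/11)
φ(14641) = 13310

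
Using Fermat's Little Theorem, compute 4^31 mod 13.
By Fermat: 4^{12} ≡ 1 (mod 13). 31 = 2×12 + 7. So 4^{31} ≡ 4^{7} ≡ 4 (mod 13)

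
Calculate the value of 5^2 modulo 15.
2 = 2 (binary 10). Repeated squaring mod 15: 5^1 ≡ 5; 5^2 ≡ 5² = 25 ≡ 10. So 5^2 ≡ 10 (mod 15).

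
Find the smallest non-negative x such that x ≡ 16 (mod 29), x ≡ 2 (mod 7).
16

Using the Chinese Remainder Theorem:
M = product of moduli = 203
For equation 1: M_1 = 7, 7 ≡ 7 (mod 29), inverse of 7 mod 29 is 25 (check: 7 × 25 = 175 ≡ 1 (mod 29))
For equation 2: M_2 = 29, 29 ≡ 1 (mod 7), inverse of 29 mod 7 is 1 (check: 1 × 1 = 1 ≡ 1 (mod 7))
Combine: x ≡ Σ r_i×M_i×(M_i⁻¹ mod m_i) = 16×7×25 + 2×29×1 = 2800 + 58 = 2858
2858 mod 203 = 16
x ≡ 16 (mod 203)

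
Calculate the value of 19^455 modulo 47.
Using Fermat: 19^{46} ≡ 1 (mod 47). 455 ≡ 41 (mod 46). So 19^{455} ≡ 19^{41} ≡ 23 (mod 47)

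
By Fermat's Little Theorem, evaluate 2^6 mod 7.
By Fermat's Little Theorem, 2^{6} ≡ 1 (mod 7) since 7 is prime and gcd(2, 7) = 1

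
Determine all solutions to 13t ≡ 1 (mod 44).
17

Since gcd(13, 44) = 1 divides 1, a solution exists.
Multiply both sides by the inverse of 13 mod 44:
  13^(-1) mod 44 = 17
  x ≡ 17 × 1 ≡ 17 ≡ 17 (mod 44)
Verification: 13 × 17 = 221 = 5 × 44 + 1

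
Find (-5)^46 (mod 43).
Using Fermat: (-5)^{42} ≡ 1 (mod 43). 46 ≡ 4 (mod 42). So (-5)^{46} ≡ (-5)^{4} ≡ 23 (mod 43)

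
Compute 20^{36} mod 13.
1

Using successive squaring:
Binary expansion of 36: 100100
Powers of 20 mod 13 (each is the square of the previous):
  20^1 ≡ 7 (mod 13)
  20^2 ≡ 7² = 49 ≡ 10 (mod 13)
  20^4 ≡ 10² = 100 ≡ 9 (mod 13)
  20^8 ≡ 9² = 81 ≡ 3 (mod 13)
  20^16 ≡ 3² = 9 ≡ 9 (mod 13)
  20^32 ≡ 9² = 81 ≡ 3 (mod 13)
36 = 32 + 4, so 20^36 = 20^32 × 20^4 ≡ 3 × 9 (mod 13)
Multiplying step by step:
  3 × 9 = 27 ≡ 1 (mod 13)
Result: 20^36 ≡ 1 (mod 13)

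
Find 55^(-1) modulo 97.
30

Using Extended Euclidean Algorithm:
gcd(55, 97) = 1
Bezout coefficients: 55 × 30 + 97 × -17 = 1
So 55 × 30 ≡ 1 (mod 97)
The inverse is 30 mod 97 = 30
Verification: 55 × 30 = 1650 = 17 × 97 + 1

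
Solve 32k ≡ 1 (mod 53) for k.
5

Using Extended Euclidean Algorithm:
gcd(32, 53) = 1
Bezout coefficients: 32 × 5 + 53 × -3 = 1
So 32 × 5 ≡ 1 (mod 53)
The inverse is 5 mod 53 = 5
Verification: 32 × 5 = 160 = 3 × 53 + 1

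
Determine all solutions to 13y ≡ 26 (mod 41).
2

Since gcd(13, 41) = 1 divides 26, a solution exists.
Multiply both sides by the inverse of 13 mod 41:
  13^(-1) mod 41 = 19
  x ≡ 19 × 26 ≡ 494 ≡ 2 (mod 41)
Verification: 13 × 2 = 26 = 0 × 41 + 26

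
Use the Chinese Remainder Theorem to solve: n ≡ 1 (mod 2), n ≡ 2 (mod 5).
M = 2 × 5 = 10. M₁ = 5, y₁ ≡ 1 (mod 2). M₂ = 2, y₂ ≡ 3 (mod 5). n = 1×5×1 + 2×2×3 ≡ 7 (mod 10)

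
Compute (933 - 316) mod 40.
17

(933 - 316) = 617
617 mod 40 = 17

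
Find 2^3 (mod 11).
3 = 2 + 1 (binary 11). Repeated squaring mod 11: 2^1 ≡ 2; 2^2 ≡ 2² = 4 ≡ 4. Multiply: 2^3 = 2^2 × 2^1 ≡ 4 × 2 (mod 11): 4 × 2 = 8 ≡ 8. So 2^3 ≡ 8 (mod 11).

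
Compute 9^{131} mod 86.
53

Using successive squaring:
Binary expansion of 131: 10000011
Powers of 9 mod 86 (each is the square of the previous):
  9^1 ≡ 9 (mod 86)
  9^2 ≡ 9² = 81 ≡ 81 (mod 86)
  9^4 ≡ 81² = 6561 ≡ 25 (mod 86)
  9^8 ≡ 25² = 625 ≡ 23 (mod 86)
  9^16 ≡ 23² = 529 ≡ 13 (mod 86)
  9^32 ≡ 13² = 169 ≡ 83 (mod 86)
  9^64 ≡ 83² = 6889 ≡ 9 (mod 86)
  9^128 ≡ 9² = 81 ≡ 81 (mod 86)
131 = 128 + 2 + 1, so 9^131 = 9^128 × 9^2 × 9^1 ≡ 81 × 81 × 9 (mod 86)
Multiplying step by step:
  81 × 81 = 6561 ≡ 25 (mod 86)
  25 × 9 = 225 ≡ 53 (mod 86)
Result: 9^131 ≡ 53 (mod 86)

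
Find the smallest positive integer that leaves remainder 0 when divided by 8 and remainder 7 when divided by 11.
M = 8 × 11 = 88. M₁ = 11, y₁ ≡ 3 (mod 8). M₂ = 8, y₂ ≡ 7 (mod 11). x = 0×11×3 + 7×8×7 ≡ 40 (mod 88). The smallest positive such number is 40.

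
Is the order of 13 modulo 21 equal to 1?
No, the actual order is 2, not 1.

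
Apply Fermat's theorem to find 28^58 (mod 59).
By Fermat's Little Theorem, 28^{58} ≡ 1 (mod 59) since 59 is prime and gcd(28, 59) = 1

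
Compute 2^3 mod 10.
3 = 2 + 1 (binary 11). Repeated squaring mod 10: 2^1 ≡ 2; 2^2 ≡ 2² = 4 ≡ 4. Multiply: 2^3 = 2^2 × 2^1 ≡ 4 × 2 (mod 10): 4 × 2 = 8 ≡ 8. So 2^3 ≡ 8 (mod 10).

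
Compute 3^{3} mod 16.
11

Using successive squaring:
Binary expansion of 3: 11
Powers of 3 mod 16 (each is the square of the previous):
  3^1 ≡ 3 (mod 16)
  3^2 ≡ 3² = 9 ≡ 9 (mod 16)
3 = 2 + 1, so 3^3 = 3^2 × 3^1 ≡ 9 × 3 (mod 16)
Multiplying step by step:
  9 × 3 = 27 ≡ 11 (mod 16)
Result: 3^3 ≡ 11 (mod 16)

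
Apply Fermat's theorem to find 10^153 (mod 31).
By Fermat: 10^{30} ≡ 1 (mod 31). 153 = 5×30 + 3. So 10^{153} ≡ 10^{3} ≡ 8 (mod 31)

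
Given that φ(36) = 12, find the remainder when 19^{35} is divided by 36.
By Euler: 19^{12} ≡ 1 (mod 36) since gcd(19, 36) = 1. 35 = 2×12 + 11. So 19^{35} ≡ 19^{11} ≡ 19 (mod 36)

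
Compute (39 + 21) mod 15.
0

(39 + 21) = 60
60 mod 15 = 0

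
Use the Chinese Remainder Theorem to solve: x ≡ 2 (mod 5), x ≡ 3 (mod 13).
M = 5 × 13 = 65. M₁ = 13, y₁ ≡ 2 (mod 5). M₂ = 5, y₂ ≡ 8 (mod 13). x = 2×13×2 + 3×5×8 ≡ 42 (mod 65)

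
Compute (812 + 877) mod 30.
9

(812 + 877) = 1689
1689 mod 30 = 9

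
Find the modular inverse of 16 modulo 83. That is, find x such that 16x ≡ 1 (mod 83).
26

Using Extended Euclidean Algorithm:
gcd(16, 83) = 1
Bezout coefficients: 16 × 26 + 83 × -5 = 1
So 16 × 26 ≡ 1 (mod 83)
The inverse is 26 mod 83 = 26
Verification: 16 × 26 = 416 = 5 × 83 + 1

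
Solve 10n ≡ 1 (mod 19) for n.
2

Using Extended Euclidean Algorithm:
gcd(10, 19) = 1
Bezout coefficients: 10 × 2 + 19 × -1 = 1
So 10 × 2 ≡ 1 (mod 19)
The inverse is 2 mod 19 = 2
Verification: 10 × 2 = 20 = 1 × 19 + 1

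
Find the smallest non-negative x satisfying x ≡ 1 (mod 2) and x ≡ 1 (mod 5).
M = 2 × 5 = 10. M₁ = 5, y₁ ≡ 1 (mod 2). M₂ = 2, y₂ ≡ 3 (mod 5). x = 1×5×1 + 1×2×3 ≡ 1 (mod 10)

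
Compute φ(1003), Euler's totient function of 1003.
928

Prime factorization: 1003 = 17 × 59
Using the formula φ(n) = n × Π(1 - 1/p) for each prime factor p:
φ(1003) = 1003 × (1 - 1/17) × (1 - 1/59)
φ(1003) = 928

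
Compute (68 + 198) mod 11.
2

(68 + 198) = 266
266 mod 11 = 2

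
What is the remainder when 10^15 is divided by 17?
Using repeated squaring. 15 = 8 + 4 + 2 + 1 (binary 1111). Repeated squaring mod 17: 10^1 ≡ 10; 10^2 ≡ 10² = 100 ≡ 15; 10^4 ≡ 15² = 225 ≡ 4; 10^8 ≡ 4² = 16 ≡ 16. Multiply: 10^15 = 10^8 × 10^4 × 10^2 × 10^1 ≡ 16 × 4 × 15 × 10 (mod 17): 16 × 4 = 64 ≡ 13; 13 × 15 = 195 ≡ 8; 8 × 10 = 80 ≡ 12. So 10^15 ≡ 12 (mod 17).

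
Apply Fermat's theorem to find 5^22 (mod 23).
By Fermat's Little Theorem, 5^{22} ≡ 1 (mod 23) since 23 is prime and gcd(5, 23) = 1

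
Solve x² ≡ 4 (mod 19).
The square roots of 4 mod 19 are 17 and 2. Verify: 17² = 289 ≡ 4 (mod 19)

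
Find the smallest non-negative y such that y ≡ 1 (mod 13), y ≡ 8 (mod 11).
118

Using the Chinese Remainder Theorem:
M = product of moduli = 143
For equation 1: M_1 = 11, 11 ≡ 11 (mod 13), inverse of 11 mod 13 is 6 (check: 11 × 6 = 66 ≡ 1 (mod 13))
For equation 2: M_2 = 13, 13 ≡ 2 (mod 11), inverse of 13 mod 11 is 6 (check: 2 × 6 = 12 ≡ 1 (mod 11))
Combine: y ≡ Σ r_i×M_i×(M_i⁻¹ mod m_i) = 1×11×6 + 8×13×6 = 66 + 624 = 690
690 mod 143 = 118
y ≡ 118 (mod 143)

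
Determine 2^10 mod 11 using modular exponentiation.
10 = 8 + 2 (binary 1010). Repeated squaring mod 11: 2^1 ≡ 2; 2^2 ≡ 2² = 4 ≡ 4; 2^4 ≡ 4² = 16 ≡ 5; 2^8 ≡ 5² = 25 ≡ 3. Multiply: 2^10 = 2^8 × 2^2 ≡ 3 × 4 (mod 11): 3 × 4 = 12 ≡ 1. So 2^10 ≡ 1 (mod 11).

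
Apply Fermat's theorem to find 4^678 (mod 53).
By Fermat: 4^{52} ≡ 1 (mod 53). 678 ≡ 2 (mod 52). So 4^{678} ≡ 4^{2} ≡ 16 (mod 53)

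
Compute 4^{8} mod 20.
16

Using successive squaring:
Binary expansion of 8: 1000
Powers of 4 mod 20 (each is the square of the previous):
  4^1 ≡ 4 (mod 20)
  4^2 ≡ 4² = 16 ≡ 16 (mod 20)
  4^4 ≡ 16² = 256 ≡ 16 (mod 20)
  4^8 ≡ 16² = 256 ≡ 16 (mod 20)
8 is a power of 2, so 4^8 is the last square: ≡ 16 (mod 20)
Result: 4^8 ≡ 16 (mod 20)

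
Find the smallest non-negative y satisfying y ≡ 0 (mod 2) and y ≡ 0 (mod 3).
M = 2 × 3 = 6. M₁ = 3, y₁ ≡ 1 (mod 2). M₂ = 2, y₂ ≡ 2 (mod 3). y = 0×3×1 + 0×2×2 ≡ 0 (mod 6)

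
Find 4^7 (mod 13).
7 = 4 + 2 + 1 (binary 111). Repeated squaring mod 13: 4^1 ≡ 4; 4^2 ≡ 4² = 16 ≡ 3; 4^4 ≡ 3² = 9 ≡ 9. Multiply: 4^7 = 4^4 × 4^2 × 4^1 ≡ 9 × 3 × 4 (mod 13): 9 × 3 = 27 ≡ 1; 1 × 4 = 4 ≡ 4. So 4^7 ≡ 4 (mod 13).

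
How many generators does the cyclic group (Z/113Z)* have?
48

The number of primitive roots modulo p is φ(p-1) = φ(112)
φ(112) = 48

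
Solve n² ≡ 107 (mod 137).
The square roots of 107 mod 137 are 45 and 92. Verify: 45² = 2025 ≡ 107 (mod 137)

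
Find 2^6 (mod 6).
6 = 4 + 2 (binary 110). Repeated squaring mod 6: 2^1 ≡ 2; 2^2 ≡ 2² = 4 ≡ 4; 2^4 ≡ 4² = 16 ≡ 4. Multiply: 2^6 = 2^4 × 2^2 ≡ 4 × 4 (mod 6): 4 × 4 = 16 ≡ 4. So 2^6 ≡ 4 (mod 6).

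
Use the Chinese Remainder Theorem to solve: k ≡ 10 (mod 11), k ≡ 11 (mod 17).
M = 11 × 17 = 187. M₁ = 17, y₁ ≡ 2 (mod 11). M₂ = 11, y₂ ≡ 14 (mod 17). k = 10×17×2 + 11×11×14 ≡ 164 (mod 187)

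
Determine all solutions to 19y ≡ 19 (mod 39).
1

Since gcd(19, 39) = 1 divides 19, a solution exists.
Multiply both sides by the inverse of 19 mod 39:
  19^(-1) mod 39 = 37
  x ≡ 37 × 19 ≡ 703 ≡ 1 (mod 39)
Verification: 19 × 1 = 19 = 0 × 39 + 19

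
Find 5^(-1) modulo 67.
27

Using Extended Euclidean Algorithm:
gcd(5, 67) = 1
Bezout coefficients: 5 × 27 + 67 × -2 = 1
So 5 × 27 ≡ 1 (mod 67)
The inverse is 27 mod 67 = 27
Verification: 5 × 27 = 135 = 2 × 67 + 1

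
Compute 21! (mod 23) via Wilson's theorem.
(22)! = (21)! × (22) ≡ -1 (mod 23). So (21)! ≡ -1 × (22)^(-1) ≡ (-1)×(-1) = 1 (mod 23)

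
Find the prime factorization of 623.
7 × 89

Divide by primes starting from smallest:
623 ÷ 7 = 89
89 ÷ 89 = 1

623 = 7 × 89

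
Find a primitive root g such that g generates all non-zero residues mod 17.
p - 1 = 16 has prime divisors 2. h is a primitive root mod 17 iff h^(16/q) ≢ 1 (mod 17) for each such q.
h = 2: 2^8 ≡ 1 (mod 17); 2^8 ≡ 1, so not a primitive root.
h = 3: 3^8 ≡ 16 (mod 17); none is 1, so 3 has order 16 and is a primitive root.
The smallest primitive root mod 17 is g = 3.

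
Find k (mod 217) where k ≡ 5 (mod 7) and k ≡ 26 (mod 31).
M = 7 × 31 = 217. M₁ = 31, y₁ ≡ 5 (mod 7). M₂ = 7, y₂ ≡ 9 (mod 31). k = 5×31×5 + 26×7×9 ≡ 26 (mod 217)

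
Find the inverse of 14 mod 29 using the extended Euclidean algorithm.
Extended GCD: 14(-2) + 29(1) = 1. So 14^(-1) ≡ 27 ≡ 27 (mod 29). Verify: 14 × 27 = 378 ≡ 1 (mod 29)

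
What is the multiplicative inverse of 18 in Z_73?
18^(-1) ≡ 69 (mod 73). Verification: 18 × 69 = 1242 ≡ 1 (mod 73)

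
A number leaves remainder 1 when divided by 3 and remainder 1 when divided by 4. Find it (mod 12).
M = 3 × 4 = 12. M₁ = 4, y₁ ≡ 1 (mod 3). M₂ = 3, y₂ ≡ 3 (mod 4). y = 1×4×1 + 1×3×3 ≡ 1 (mod 12)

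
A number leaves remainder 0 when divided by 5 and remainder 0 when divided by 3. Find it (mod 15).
M = 5 × 3 = 15. M₁ = 3, y₁ ≡ 2 (mod 5). M₂ = 5, y₂ ≡ 2 (mod 3). m = 0×3×2 + 0×5×2 ≡ 0 (mod 15)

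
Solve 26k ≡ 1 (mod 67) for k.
49

Using Extended Euclidean Algorithm:
gcd(26, 67) = 1
Bezout coefficients: 26 × -18 + 67 × 7 = 1
So 26 × -18 ≡ 1 (mod 67)
The inverse is -18 mod 67 = 49
Verification: 26 × 49 = 1274 = 19 × 67 + 1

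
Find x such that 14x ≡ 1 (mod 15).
14

Since gcd(14, 15) = 1 divides 1, a solution exists.
Multiply both sides by the inverse of 14 mod 15:
  14^(-1) mod 15 = 14
  x ≡ 14 × 1 ≡ 14 ≡ 14 (mod 15)
Verification: 14 × 14 = 196 = 13 × 15 + 1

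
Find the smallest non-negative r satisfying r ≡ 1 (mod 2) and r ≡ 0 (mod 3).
M = 2 × 3 = 6. M₁ = 3, y₁ ≡ 1 (mod 2). M₂ = 2, y₂ ≡ 2 (mod 3). r = 1×3×1 + 0×2×2 ≡ 3 (mod 6)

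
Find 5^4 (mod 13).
4 = 4 (binary 100). Repeated squaring mod 13: 5^1 ≡ 5; 5^2 ≡ 5² = 25 ≡ 12; 5^4 ≡ 12² = 144 ≡ 1. So 5^4 ≡ 1 (mod 13).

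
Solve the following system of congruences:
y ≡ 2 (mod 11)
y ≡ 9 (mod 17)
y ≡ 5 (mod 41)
5007

Using the Chinese Remainder Theorem:
M = product of moduli = 7667
For equation 1: M_1 = 697, 697 ≡ 4 (mod 11), inverse of 697 mod 11 is 3 (check: 4 × 3 = 12 ≡ 1 (mod 11))
For equation 2: M_2 = 451, 451 ≡ 9 (mod 17), inverse of 451 mod 17 is 2 (check: 9 × 2 = 18 ≡ 1 (mod 17))
For equation 3: M_3 = 187, 187 ≡ 23 (mod 41), inverse of 187 mod 41 is 25 (check: 23 × 25 = 575 ≡ 1 (mod 41))
Combine: y ≡ Σ r_i×M_i×(M_i⁻¹ mod m_i) = 2×697×3 + 9×451×2 + 5×187×25 = 4182 + 8118 + 23375 = 35675
35675 mod 7667 = 5007
y ≡ 5007 (mod 7667)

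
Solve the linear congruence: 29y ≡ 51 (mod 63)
30

Since gcd(29, 63) = 1 divides 51, a solution exists.
Multiply both sides by the inverse of 29 mod 63:
  29^(-1) mod 63 = 50
  x ≡ 50 × 51 ≡ 2550 ≡ 30 (mod 63)
Verification: 29 × 30 = 870 = 13 × 63 + 51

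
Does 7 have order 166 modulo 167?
p - 1 = 166 has prime divisors 2, 83. Check 7^(166/q) mod 167 for each: 7^(166/2) = 7^83 ≡ 1, 7^(166/83) = 7^2 ≡ 49 (mod 167). Since 7^83 ≡ 1 (mod 167), the order of 7 divides 83 (in fact the order is 83) ≠ 166, so it is not a primitive root.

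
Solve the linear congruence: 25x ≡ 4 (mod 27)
25

Since gcd(25, 27) = 1 divides 4, a solution exists.
Multiply both sides by the inverse of 25 mod 27:
  25^(-1) mod 27 = 13
  x ≡ 13 × 4 ≡ 52 ≡ 25 (mod 27)
Verification: 25 × 25 = 625 = 23 × 27 + 4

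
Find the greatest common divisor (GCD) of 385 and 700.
35

Using the Euclidean algorithm:
385 = 0 × 700 + 385
700 = 1 × 385 + 315
385 = 1 × 315 + 70
315 = 4 × 70 + 35
70 = 2 × 35 + 0

GCD(385, 700) = 35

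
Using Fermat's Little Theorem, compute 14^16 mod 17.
By Fermat's Little Theorem, 14^{16} ≡ 1 (mod 17) since 17 is prime and gcd(14, 17) = 1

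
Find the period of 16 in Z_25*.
Powers of 16 mod 25: 16^1≡16, 16^2≡6, 16^3≡21, 16^4≡11, 16^5≡1. Order = 5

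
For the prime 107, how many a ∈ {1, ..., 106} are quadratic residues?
For prime 107, there are (p-1)/2 = (107-1)/2 = 53 quadratic residues (excluding 0).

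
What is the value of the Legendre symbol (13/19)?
(13/19) = 13^{9} mod 19 = -1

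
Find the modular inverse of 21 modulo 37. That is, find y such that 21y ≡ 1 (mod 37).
30

Using Extended Euclidean Algorithm:
gcd(21, 37) = 1
Bezout coefficients: 21 × -7 + 37 × 4 = 1
So 21 × -7 ≡ 1 (mod 37)
The inverse is -7 mod 37 = 30
Verification: 21 × 30 = 630 = 17 × 37 + 1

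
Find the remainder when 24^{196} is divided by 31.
By Fermat: 24^{30} ≡ 1 (mod 31). 196 = 6×30 + 16. So 24^{196} ≡ 24^{16} ≡ 7 (mod 31)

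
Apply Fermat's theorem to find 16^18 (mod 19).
By Fermat's Little Theorem, 16^{18} ≡ 1 (mod 19) since 19 is prime and gcd(16, 19) = 1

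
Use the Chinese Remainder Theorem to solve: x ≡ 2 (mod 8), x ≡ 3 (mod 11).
M = 8 × 11 = 88. M₁ = 11, y₁ ≡ 3 (mod 8). M₂ = 8, y₂ ≡ 7 (mod 11). x = 2×11×3 + 3×8×7 ≡ 58 (mod 88)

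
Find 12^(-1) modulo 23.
2

Using Extended Euclidean Algorithm:
gcd(12, 23) = 1
Bezout coefficients: 12 × 2 + 23 × -1 = 1
So 12 × 2 ≡ 1 (mod 23)
The inverse is 2 mod 23 = 2
Verification: 12 × 2 = 24 = 1 × 23 + 1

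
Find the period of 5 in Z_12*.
Powers of 5 mod 12: 5^1≡5, 5^2≡1. Order = 2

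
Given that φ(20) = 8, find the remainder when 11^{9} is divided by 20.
By Euler: 11^{8} ≡ 1 (mod 20) since gcd(11, 20) = 1. 9 = 1×8 + 1. So 11^{9} ≡ 11^{1} ≡ 11 (mod 20)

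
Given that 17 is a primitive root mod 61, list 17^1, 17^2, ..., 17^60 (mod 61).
g^1, g^2, ..., g^{60} mod 61: {17, 45, 33, 12, 21, 52, 30, 22, 8, 14, 55, 20, 35, 46, 50, 57, 54, 3, 51, 13, 38, 36, 2, 34, 29, 5, 24, 42, 43, 60, 44, 16, 28, 49, 40, 9, 31, 39, 53, 47, 6, 41, 26, 15, 11, 4, 7, 58, 10, 48, 23, 25, 59, 27, 32, 56, 37, 19, 18, 1}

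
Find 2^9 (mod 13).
9 = 8 + 1 (binary 1001). Repeated squaring mod 13: 2^1 ≡ 2; 2^2 ≡ 2² = 4 ≡ 4; 2^4 ≡ 4² = 16 ≡ 3; 2^8 ≡ 3² = 9 ≡ 9. Multiply: 2^9 = 2^8 × 2^1 ≡ 9 × 2 (mod 13): 9 × 2 = 18 ≡ 5. So 2^9 ≡ 5 (mod 13).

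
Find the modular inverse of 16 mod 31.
16^(-1) ≡ 2 (mod 31). Verification: 16 × 2 = 32 ≡ 1 (mod 31)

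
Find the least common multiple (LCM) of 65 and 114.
7410

First find GCD(65, 114) using the Euclidean algorithm:
65 = 0 × 114 + 65
114 = 1 × 65 + 49
65 = 1 × 49 + 16
49 = 3 × 16 + 1
16 = 16 × 1 + 0
GCD(65, 114) = 1

LCM formula: LCM(a, b) = (a × b) / GCD(a, b)
LCM(65, 114) = (65 × 114) / 1
LCM(65, 114) = 7410 / 1
LCM(65, 114) = 7410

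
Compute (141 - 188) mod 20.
13

(141 - 188) = -47
-47 mod 20 = 13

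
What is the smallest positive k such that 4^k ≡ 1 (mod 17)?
Powers of 4 mod 17: 4^1≡4, 4^2≡16, 4^3≡13, 4^4≡1. Order = 4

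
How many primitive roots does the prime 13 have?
Number of primitive roots mod 13 = φ(12) = 4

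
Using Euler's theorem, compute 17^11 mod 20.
By Euler: 17^{8} ≡ 1 (mod 20) since gcd(17, 20) = 1. 11 = 1×8 + 3. So 17^{11} ≡ 17^{3} ≡ 13 (mod 20)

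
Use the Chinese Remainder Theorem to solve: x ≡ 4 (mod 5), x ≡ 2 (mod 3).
M = 5 × 3 = 15. M₁ = 3, y₁ ≡ 2 (mod 5). M₂ = 5, y₂ ≡ 2 (mod 3). x = 4×3×2 + 2×5×2 ≡ 14 (mod 15)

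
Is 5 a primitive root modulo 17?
Yes

To verify, check if 5^(16/q) ≢ 1 (mod 17) for each prime divisor q of 16
Divisors of 16 = 16: [1, 2, 4, 8, 16]
  5^(16/2) = 5^8 ≡ 16 (mod 17)
Conclusion: 5 is a primitive root modulo 17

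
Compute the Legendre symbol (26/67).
(26/67) = 26^{33} mod 67 = 1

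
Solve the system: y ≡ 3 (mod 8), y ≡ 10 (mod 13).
M = 8 × 13 = 104. M₁ = 13, y₁ ≡ 5 (mod 8). M₂ = 8, y₂ ≡ 5 (mod 13). y = 3×13×5 + 10×8×5 ≡ 75 (mod 104)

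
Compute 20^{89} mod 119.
48

Using successive squaring:
Binary expansion of 89: 1011001
Powers of 20 mod 119 (each is the square of the previous):
  20^1 ≡ 20 (mod 119)
  20^2 ≡ 20² = 400 ≡ 43 (mod 119)
  20^4 ≡ 43² = 1849 ≡ 64 (mod 119)
  20^8 ≡ 64² = 4096 ≡ 50 (mod 119)
  20^16 ≡ 50² = 2500 ≡ 1 (mod 119)
  20^32 ≡ 1² = 1 ≡ 1 (mod 119)
  20^64 ≡ 1² = 1 ≡ 1 (mod 119)
89 = 64 + 16 + 8 + 1, so 20^89 = 20^64 × 20^16 × 20^8 × 20^1 ≡ 1 × 1 × 50 × 20 (mod 119)
Multiplying step by step:
  1 × 1 = 1 ≡ 1 (mod 119)
  1 × 50 = 50 ≡ 50 (mod 119)
  50 × 20 = 1000 ≡ 48 (mod 119)
Result: 20^89 ≡ 48 (mod 119)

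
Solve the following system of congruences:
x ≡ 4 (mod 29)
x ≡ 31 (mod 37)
845

Using the Chinese Remainder Theorem:
M = product of moduli = 1073
For equation 1: M_1 = 37, 37 ≡ 8 (mod 29), inverse of 37 mod 29 is 11 (check: 8 × 11 = 88 ≡ 1 (mod 29))
For equation 2: M_2 = 29, 29 ≡ 29 (mod 37), inverse of 29 mod 37 is 23 (check: 29 × 23 = 667 ≡ 1 (mod 37))
Combine: x ≡ Σ r_i×M_i×(M_i⁻¹ mod m_i) = 4×37×11 + 31×29×23 = 1628 + 20677 = 22305
22305 mod 1073 = 845
x ≡ 845 (mod 1073)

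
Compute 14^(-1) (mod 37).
14^(-1) ≡ 8 (mod 37). Verification: 14 × 8 = 112 ≡ 1 (mod 37)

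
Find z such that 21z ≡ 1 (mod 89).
21^(-1) ≡ 17 (mod 89). Verification: 21 × 17 = 357 ≡ 1 (mod 89)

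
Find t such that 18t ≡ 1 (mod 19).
18^(-1) ≡ 18 (mod 19). Verification: 18 × 18 = 324 ≡ 1 (mod 19)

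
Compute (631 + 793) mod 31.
29

(631 + 793) = 1424
1424 mod 31 = 29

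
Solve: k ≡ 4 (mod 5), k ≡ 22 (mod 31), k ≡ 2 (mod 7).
M = 5 × 31 × 7 = 1085. M₁ = 217, y₁ ≡ 3 (mod 5). M₂ = 35, y₂ ≡ 8 (mod 31). M₃ = 155, y₃ ≡ 1 (mod 7). k = 4×217×3 + 22×35×8 + 2×155×1 ≡ 394 (mod 1085)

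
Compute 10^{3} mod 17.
14

Using successive squaring:
Binary expansion of 3: 11
Powers of 10 mod 17 (each is the square of the previous):
  10^1 ≡ 10 (mod 17)
  10^2 ≡ 10² = 100 ≡ 15 (mod 17)
3 = 2 + 1, so 10^3 = 10^2 × 10^1 ≡ 15 × 10 (mod 17)
Multiplying step by step:
  15 × 10 = 150 ≡ 14 (mod 17)
Result: 10^3 ≡ 14 (mod 17)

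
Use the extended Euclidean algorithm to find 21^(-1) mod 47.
Extended GCD: 21(9) + 47(-4) = 1. So 21^(-1) ≡ 9 ≡ 9 (mod 47). Verify: 21 × 9 = 189 ≡ 1 (mod 47)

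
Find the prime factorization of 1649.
17 × 97

Divide by primes starting from smallest:
1649 ÷ 17 = 97
97 ÷ 97 = 1

1649 = 17 × 97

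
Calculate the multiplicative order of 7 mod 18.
Powers of 7 mod 18: 7^1≡7, 7^2≡13, 7^3≡1. Order = 3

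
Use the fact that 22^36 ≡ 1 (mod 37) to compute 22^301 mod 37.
By Fermat: 22^{36} ≡ 1 (mod 37). 301 = 8×36 + 13. So 22^{301} ≡ 22^{13} ≡ 17 (mod 37)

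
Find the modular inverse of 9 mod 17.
9^(-1) ≡ 2 (mod 17). Verification: 9 × 2 = 18 ≡ 1 (mod 17)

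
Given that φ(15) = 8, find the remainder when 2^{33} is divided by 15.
By Euler: 2^{8} ≡ 1 (mod 15) since gcd(2, 15) = 1. 33 = 4×8 + 1. So 2^{33} ≡ 2^{1} ≡ 2 (mod 15)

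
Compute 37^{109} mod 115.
97

Using successive squaring:
Binary expansion of 109: 1101101
Powers of 37 mod 115 (each is the square of the previous):
  37^1 ≡ 37 (mod 115)
  37^2 ≡ 37² = 1369 ≡ 104 (mod 115)
  37^4 ≡ 104² = 10816 ≡ 6 (mod 115)
  37^8 ≡ 6² = 36 ≡ 36 (mod 115)
  37^16 ≡ 36² = 1296 ≡ 31 (mod 115)
  37^32 ≡ 31² = 961 ≡ 41 (mod 115)
  37^64 ≡ 41² = 1681 ≡ 71 (mod 115)
109 = 64 + 32 + 8 + 4 + 1, so 37^109 = 37^64 × 37^32 × 37^8 × 37^4 × 37^1 ≡ 71 × 41 × 36 × 6 × 37 (mod 115)
Multiplying step by step:
  71 × 41 = 2911 ≡ 36 (mod 115)
  36 × 36 = 1296 ≡ 31 (mod 115)
  31 × 6 = 186 ≡ 71 (mod 115)
  71 × 37 = 2627 ≡ 97 (mod 115)
Result: 37^109 ≡ 97 (mod 115)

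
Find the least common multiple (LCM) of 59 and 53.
3127

First find GCD(59, 53) using the Euclidean algorithm:
59 = 1 × 53 + 6
53 = 8 × 6 + 5
6 = 1 × 5 + 1
5 = 5 × 1 + 0
GCD(59, 53) = 1

LCM formula: LCM(a, b) = (a × b) / GCD(a, b)
LCM(59, 53) = (59 × 53) / 1
LCM(59, 53) = 3127 / 1
LCM(59, 53) = 3127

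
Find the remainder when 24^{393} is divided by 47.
By Fermat: 24^{46} ≡ 1 (mod 47). 393 = 8×46 + 25. So 24^{393} ≡ 24^{25} ≡ 12 (mod 47)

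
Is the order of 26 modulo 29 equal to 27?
No, the actual order is 28, not 27.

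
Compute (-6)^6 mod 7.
(-6) ≡ 1 (mod 7). 6 = 4 + 2 (binary 110). Repeated squaring mod 7: 1^1 ≡ 1; 1^2 ≡ 1² = 1 ≡ 1; 1^4 ≡ 1² = 1 ≡ 1. Multiply: (-6)^6 ≡ 1^4 × 1^2 ≡ 1 × 1 (mod 7): 1 × 1 = 1 ≡ 1. So (-6)^6 ≡ 1 (mod 7).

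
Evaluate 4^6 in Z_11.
6 = 4 + 2 (binary 110). Repeated squaring mod 11: 4^1 ≡ 4; 4^2 ≡ 4² = 16 ≡ 5; 4^4 ≡ 5² = 25 ≡ 3. Multiply: 4^6 = 4^4 × 4^2 ≡ 3 × 5 (mod 11): 3 × 5 = 15 ≡ 4. So 4^6 ≡ 4 (mod 11).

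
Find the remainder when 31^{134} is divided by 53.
By Fermat: 31^{52} ≡ 1 (mod 53). 134 = 2×52 + 30. So 31^{134} ≡ 31^{30} ≡ 4 (mod 53)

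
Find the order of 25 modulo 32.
Powers of 25 mod 32: 25^1≡25, 25^2≡17, 25^3≡9, 25^4≡1. Order = 4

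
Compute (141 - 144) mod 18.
15

(141 - 144) = -3
-3 mod 18 = 15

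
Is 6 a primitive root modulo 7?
p - 1 = 6 has prime divisors 2, 3. Check 6^(6/q) mod 7 for each: 6^(6/2) = 6^3 ≡ 6, 6^(6/3) = 6^2 ≡ 1 (mod 7). Since 6^2 ≡ 1 (mod 7), the order of 6 divides 2 (in fact the order is 2) ≠ 6, so it is not a primitive root.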